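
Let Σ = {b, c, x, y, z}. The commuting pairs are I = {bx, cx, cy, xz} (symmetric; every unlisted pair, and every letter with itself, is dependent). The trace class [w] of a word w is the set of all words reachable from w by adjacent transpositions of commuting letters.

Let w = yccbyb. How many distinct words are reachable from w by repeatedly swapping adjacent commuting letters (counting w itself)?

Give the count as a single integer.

3

piece 0:y — minimal
piece 1:c — minimal
piece 2:c rests on {1:c}
piece 3:b rests on {0:y, 2:c}
piece 4:y rests on {3:b}
piece 5:b rests on {4:y}
minimal pieces: {0:y, 1:c}
ways to finish when only these pieces remain (= sum over removing one remaining piece with nothing left below it):
  1 left: {5}→1
  2 left: {4,5}→1
  3 left: {3,4,5}→1
  4 left: {0,3,4,5}→1  {2,3,4,5}→1
  placing 0:y first → 1 extensions
  placing 1:c first → 2 extensions
total linear extensions = 3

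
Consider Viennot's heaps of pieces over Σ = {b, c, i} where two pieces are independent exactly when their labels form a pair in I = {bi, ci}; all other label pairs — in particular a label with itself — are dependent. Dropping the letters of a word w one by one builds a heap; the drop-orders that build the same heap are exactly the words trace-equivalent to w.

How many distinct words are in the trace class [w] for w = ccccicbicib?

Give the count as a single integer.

165

0(c) covers ∅
1(c) covers 0:c
2(c) covers 1:c
3(c) covers 2:c
4(i) covers ∅
5(c) covers 3:c
6(b) covers 5:c
7(i) covers 4:i
8(c) covers 6:b
9(i) covers 7:i
10(b) covers 8:c
floor of heap: 0:c, 4:i
completions by unplaced set U, small U first (add the entries for U minus each lowest piece of U):
  |U|=1: {9}:1  {10}:1
  |U|=2: {7,9}:1  {8,10}:1  {9,10}:2
  |U|=3: {4,7,9}:1  {6,8,10}:1  {7,9,10}:3  {8,9,10}:3
  |U|=4: {4,7,9,10}:4  {5,6,8,10}:1  {6,8,9,10}:4  {7,8,9,10}:6
  |U|=5: {3,5,6,8,10}:1  {4,7,8,9,10}:10  {5,6,8,9,10}:5  {6,7,8,9,10}:10
  |U|=6: {2,3,5,6,8,10}:1  {3,5,6,8,9,10}:6  {4,6,7,8,9,10}:20  {5,6,7,8,9,10}:15
  |U|=7: {1,2,3,5,6,8,10}:1  {2,3,5,6,8,9,10}:7  {3,5,6,7,8,9,10}:21  {4,5,6,7,8,9,10}:35
  |U|=8: {0,1,2,3,5,6,8,10}:1  {1,2,3,5,6,8,9,10}:8  {2,3,5,6,7,8,9,10}:28  {3,4,5,6,7,8,9,10}:56
  |U|=9: {0,1,2,3,5,6,8,9,10}:9  {1,2,3,5,6,7,8,9,10}:36  {2,3,4,5,6,7,8,9,10}:84
  start at 0(c): 120
  start at 4(i): 45
sum over floor = 165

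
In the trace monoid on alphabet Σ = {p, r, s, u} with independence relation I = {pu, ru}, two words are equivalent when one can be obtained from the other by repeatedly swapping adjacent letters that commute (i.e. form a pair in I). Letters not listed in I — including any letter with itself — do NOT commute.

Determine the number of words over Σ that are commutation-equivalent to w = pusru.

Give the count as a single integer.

#0=p has no predecessor
#1=u has no predecessor
#2=s depends on [0:p, 1:u]
#3=r depends on [2:s]
#4=u depends on [2:s]
sources: [0:p, 1:u]
N(rest) = Σ N(rest − s) over sources s of rest; N(one piece) = 1:
  size 1 → [3]=1  [4]=1
  size 2 → [3,4]=2
  size 3 → [2,3,4]=2
  first=0(p) contributes 2
  first=1(u) contributes 2
|[w]| = 4

4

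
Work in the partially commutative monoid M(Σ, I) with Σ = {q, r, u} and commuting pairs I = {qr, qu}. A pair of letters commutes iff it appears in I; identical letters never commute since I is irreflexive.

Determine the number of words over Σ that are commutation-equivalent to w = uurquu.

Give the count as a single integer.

piece 0:u — minimal
piece 1:u rests on {0:u}
piece 2:r rests on {1:u}
piece 3:q — minimal
piece 4:u rests on {2:r}
piece 5:u rests on {4:u}
minimal pieces: {0:u, 3:q}
ways to finish when only these pieces remain (= sum over removing one remaining piece with nothing left below it):
  1 left: {3}→1  {5}→1
  2 left: {3,5}→2  {4,5}→1
  3 left: {2,4,5}→1  {3,4,5}→3
  4 left: {1,2,4,5}→1  {2,3,4,5}→4
  placing 0:u first → 5 extensions
  placing 3:q first → 1 extensions
total linear extensions = 6

6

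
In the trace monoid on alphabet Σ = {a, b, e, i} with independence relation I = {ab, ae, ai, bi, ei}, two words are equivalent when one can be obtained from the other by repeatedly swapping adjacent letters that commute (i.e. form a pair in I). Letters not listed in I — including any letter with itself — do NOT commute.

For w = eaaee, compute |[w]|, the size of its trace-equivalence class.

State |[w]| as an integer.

10

drop 0:e onto floor
drop 1:a onto floor
drop 2:a onto {1:a}
drop 3:e onto {0:e}
drop 4:e onto {3:e}
ground layer = {0:e, 1:a}
drop-orders for the pieces not yet dropped (sum over which currently-grounded one goes next):
  1 to go: {2} 1  {4} 1
  2 to go: {1,2} 1  {2,4} 2  {3,4} 1
  3 to go: {0,3,4} 1  {1,2,4} 3  {2,3,4} 3
  if 0:e drops first: 6 orders
  if 1:a drops first: 4 orders
heap linearizations: 10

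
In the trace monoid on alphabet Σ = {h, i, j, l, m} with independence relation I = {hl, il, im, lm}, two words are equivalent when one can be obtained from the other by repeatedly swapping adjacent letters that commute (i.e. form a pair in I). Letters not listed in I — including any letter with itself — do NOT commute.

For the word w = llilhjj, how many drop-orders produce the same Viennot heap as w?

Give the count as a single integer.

0(l) covers ∅
1(l) covers 0:l
2(i) covers ∅
3(l) covers 1:l
4(h) covers 2:i
5(j) covers 3:l, 4:h
6(j) covers 5:j
floor of heap: 0:l, 2:i
completions by unplaced set U, small U first (add the entries for U minus each lowest piece of U):
  |U|=1: {6}:1
  |U|=2: {5,6}:1
  |U|=3: {3,5,6}:1  {4,5,6}:1
  |U|=4: {1,3,5,6}:1  {2,4,5,6}:1  {3,4,5,6}:2
  |U|=5: {0,1,3,5,6}:1  {1,3,4,5,6}:3  {2,3,4,5,6}:3
  start at 0(l): 6
  start at 2(i): 4
sum over floor = 10

10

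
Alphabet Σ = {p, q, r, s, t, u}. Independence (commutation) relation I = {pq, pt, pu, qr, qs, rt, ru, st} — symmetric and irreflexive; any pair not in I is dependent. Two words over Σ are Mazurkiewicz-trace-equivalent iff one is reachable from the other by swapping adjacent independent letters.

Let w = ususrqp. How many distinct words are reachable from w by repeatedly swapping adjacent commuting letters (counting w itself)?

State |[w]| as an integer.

4

drop 0:u onto floor
drop 1:s onto {0:u}
drop 2:u onto {1:s}
drop 3:s onto {2:u}
drop 4:r onto {3:s}
drop 5:q onto {2:u}
drop 6:p onto {4:r}
ground layer = {0:u}
drop-orders for the pieces not yet dropped (sum over which currently-grounded one goes next):
  1 to go: {5} 1  {6} 1
  2 to go: {4,6} 1  {5,6} 2
  3 to go: {3,4,6} 1  {4,5,6} 3
  4 to go: {3,4,5,6} 4
  5 to go: {2,3,4,5,6} 4
  if 0:u drops first: 4 orders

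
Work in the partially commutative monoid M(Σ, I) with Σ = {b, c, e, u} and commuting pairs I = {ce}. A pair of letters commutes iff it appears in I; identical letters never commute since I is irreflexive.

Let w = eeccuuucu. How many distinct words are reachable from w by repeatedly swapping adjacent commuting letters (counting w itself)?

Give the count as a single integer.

6

#0=e has no predecessor
#1=e depends on [0:e]
#2=c has no predecessor
#3=c depends on [2:c]
#4=u depends on [1:e, 3:c]
#5=u depends on [4:u]
#6=u depends on [5:u]
#7=c depends on [6:u]
#8=u depends on [7:c]
sources: [0:e, 2:c]
N(rest) = Σ N(rest − s) over sources s of rest; N(one piece) = 1:
  size 1 → [8]=1
  size 2 → [7,8]=1
  size 3 → [6,7,8]=1
  size 4 → [5,6,7,8]=1
  size 5 → [4,5,6,7,8]=1
  size 6 → [1,4,5,6,7,8]=1  [3,4,5,6,7,8]=1
  size 7 → [0,1,4,5,6,7,8]=1  [1,3,4,5,6,7,8]=2  [2,3,4,5,6,7,8]=1
  first=0(e) contributes 3
  first=2(c) contributes 3
|[w]| = 6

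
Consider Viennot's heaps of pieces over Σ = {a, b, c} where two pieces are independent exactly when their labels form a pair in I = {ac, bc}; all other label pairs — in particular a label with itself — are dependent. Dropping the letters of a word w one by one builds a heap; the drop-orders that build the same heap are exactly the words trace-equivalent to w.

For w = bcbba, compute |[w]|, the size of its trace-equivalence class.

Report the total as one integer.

5

0(b) covers ∅
1(c) covers ∅
2(b) covers 0:b
3(b) covers 2:b
4(a) covers 3:b
floor of heap: 0:b, 1:c
completions by unplaced set U, small U first (add the entries for U minus each lowest piece of U):
  |U|=1: {1}:1  {4}:1
  |U|=2: {1,4}:2  {3,4}:1
  |U|=3: {1,3,4}:3  {2,3,4}:1
  start at 0(b): 4
  start at 1(c): 1
sum over floor = 5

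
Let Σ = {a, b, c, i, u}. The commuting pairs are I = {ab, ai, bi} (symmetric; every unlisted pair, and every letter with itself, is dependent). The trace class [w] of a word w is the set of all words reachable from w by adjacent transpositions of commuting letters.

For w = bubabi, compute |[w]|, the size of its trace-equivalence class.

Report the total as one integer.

12

0(b) covers ∅
1(u) covers 0:b
2(b) covers 1:u
3(a) covers 1:u
4(b) covers 2:b
5(i) covers 1:u
floor of heap: 0:b
completions by unplaced set U, small U first (add the entries for U minus each lowest piece of U):
  |U|=1: {3}:1  {4}:1  {5}:1
  |U|=2: {2,4}:1  {3,4}:2  {3,5}:2  {4,5}:2
  |U|=3: {2,3,4}:3  {2,4,5}:3  {3,4,5}:6
  |U|=4: {2,3,4,5}:12
  start at 0(b): 12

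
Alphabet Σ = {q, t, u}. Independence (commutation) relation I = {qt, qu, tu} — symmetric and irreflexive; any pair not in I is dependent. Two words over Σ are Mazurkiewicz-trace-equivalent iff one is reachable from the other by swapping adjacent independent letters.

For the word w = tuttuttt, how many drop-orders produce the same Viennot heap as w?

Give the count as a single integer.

0(t) covers ∅
1(u) covers ∅
2(t) covers 0:t
3(t) covers 2:t
4(u) covers 1:u
5(t) covers 3:t
6(t) covers 5:t
7(t) covers 6:t
floor of heap: 0:t, 1:u
completions by unplaced set U, small U first (add the entries for U minus each lowest piece of U):
  |U|=1: {4}:1  {7}:1
  |U|=2: {1,4}:1  {4,7}:2  {6,7}:1
  |U|=3: {1,4,7}:3  {4,6,7}:3  {5,6,7}:1
  |U|=4: {1,4,6,7}:6  {3,5,6,7}:1  {4,5,6,7}:4
  |U|=5: {1,4,5,6,7}:10  {2,3,5,6,7}:1  {3,4,5,6,7}:5
  |U|=6: {0,2,3,5,6,7}:1  {1,3,4,5,6,7}:15  {2,3,4,5,6,7}:6
  start at 0(t): 21
  start at 1(u): 7
sum over floor = 28

28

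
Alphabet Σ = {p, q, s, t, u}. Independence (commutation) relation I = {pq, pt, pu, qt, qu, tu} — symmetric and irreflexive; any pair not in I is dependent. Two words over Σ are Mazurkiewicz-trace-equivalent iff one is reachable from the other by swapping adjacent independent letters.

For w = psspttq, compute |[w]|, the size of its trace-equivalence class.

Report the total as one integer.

12

0(p) covers ∅
1(s) covers 0:p
2(s) covers 1:s
3(p) covers 2:s
4(t) covers 2:s
5(t) covers 4:t
6(q) covers 2:s
floor of heap: 0:p
completions by unplaced set U, small U first (add the entries for U minus each lowest piece of U):
  |U|=1: {3}:1  {5}:1  {6}:1
  |U|=2: {3,5}:2  {3,6}:2  {4,5}:1  {5,6}:2
  |U|=3: {3,4,5}:3  {3,5,6}:6  {4,5,6}:3
  |U|=4: {3,4,5,6}:12
  |U|=5: {2,3,4,5,6}:12
  start at 0(p): 12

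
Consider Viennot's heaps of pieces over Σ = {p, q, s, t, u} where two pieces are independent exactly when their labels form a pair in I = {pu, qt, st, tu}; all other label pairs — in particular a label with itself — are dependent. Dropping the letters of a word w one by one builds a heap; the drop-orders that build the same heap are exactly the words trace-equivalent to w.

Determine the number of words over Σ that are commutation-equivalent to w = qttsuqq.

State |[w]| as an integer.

21

#0=q has no predecessor
#1=t has no predecessor
#2=t depends on [1:t]
#3=s depends on [0:q]
#4=u depends on [3:s]
#5=q depends on [4:u]
#6=q depends on [5:q]
sources: [0:q, 1:t]
N(rest) = Σ N(rest − s) over sources s of rest; N(one piece) = 1:
  size 1 → [2]=1  [6]=1
  size 2 → [1,2]=1  [2,6]=2  [5,6]=1
  size 3 → [1,2,6]=3  [2,5,6]=3  [4,5,6]=1
  size 4 → [1,2,5,6]=6  [2,4,5,6]=4  [3,4,5,6]=1
  size 5 → [0,3,4,5,6]=1  [1,2,4,5,6]=10  [2,3,4,5,6]=5
  first=0(q) contributes 15
  first=1(t) contributes 6
|[w]| = 21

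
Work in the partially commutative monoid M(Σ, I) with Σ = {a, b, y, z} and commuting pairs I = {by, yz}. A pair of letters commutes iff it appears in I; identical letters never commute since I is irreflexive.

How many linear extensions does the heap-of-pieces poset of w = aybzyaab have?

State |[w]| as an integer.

6

drop 0:a onto floor
drop 1:y onto {0:a}
drop 2:b onto {0:a}
drop 3:z onto {2:b}
drop 4:y onto {1:y}
drop 5:a onto {3:z, 4:y}
drop 6:a onto {5:a}
drop 7:b onto {6:a}
ground layer = {0:a}
drop-orders for the pieces not yet dropped (sum over which currently-grounded one goes next):
  1 to go: {7} 1
  2 to go: {6,7} 1
  3 to go: {5,6,7} 1
  4 to go: {3,5,6,7} 1  {4,5,6,7} 1
  5 to go: {1,4,5,6,7} 1  {2,3,5,6,7} 1  {3,4,5,6,7} 2
  6 to go: {1,3,4,5,6,7} 3  {2,3,4,5,6,7} 3
  if 0:a drops first: 6 orders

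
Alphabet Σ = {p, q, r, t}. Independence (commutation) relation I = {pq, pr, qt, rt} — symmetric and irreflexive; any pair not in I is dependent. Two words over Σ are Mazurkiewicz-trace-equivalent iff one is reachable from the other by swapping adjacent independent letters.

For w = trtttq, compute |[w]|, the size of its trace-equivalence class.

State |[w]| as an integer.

15

drop 0:t onto floor
drop 1:r onto floor
drop 2:t onto {0:t}
drop 3:t onto {2:t}
drop 4:t onto {3:t}
drop 5:q onto {1:r}
ground layer = {0:t, 1:r}
drop-orders for the pieces not yet dropped (sum over which currently-grounded one goes next):
  1 to go: {4} 1  {5} 1
  2 to go: {1,5} 1  {3,4} 1  {4,5} 2
  3 to go: {1,4,5} 3  {2,3,4} 1  {3,4,5} 3
  4 to go: {0,2,3,4} 1  {1,3,4,5} 6  {2,3,4,5} 4
  if 0:t drops first: 10 orders
  if 1:r drops first: 5 orders
heap linearizations: 15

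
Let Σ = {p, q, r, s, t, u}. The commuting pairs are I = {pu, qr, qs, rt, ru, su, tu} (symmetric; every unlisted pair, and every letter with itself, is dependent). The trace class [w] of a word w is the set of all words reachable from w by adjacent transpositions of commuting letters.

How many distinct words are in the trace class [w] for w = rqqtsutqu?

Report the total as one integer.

18

drop 0:r onto floor
drop 1:q onto floor
drop 2:q onto {1:q}
drop 3:t onto {2:q}
drop 4:s onto {0:r, 3:t}
drop 5:u onto {2:q}
drop 6:t onto {4:s}
drop 7:q onto {5:u, 6:t}
drop 8:u onto {7:q}
ground layer = {0:r, 1:q}
drop-orders for the pieces not yet dropped (sum over which currently-grounded one goes next):
  1 to go: {8} 1
  2 to go: {7,8} 1
  3 to go: {5,7,8} 1  {6,7,8} 1
  4 to go: {4,6,7,8} 1  {5,6,7,8} 2
  5 to go: {0,4,6,7,8} 1  {3,4,6,7,8} 1  {4,5,6,7,8} 3
  6 to go: {0,3,4,6,7,8} 2  {0,4,5,6,7,8} 4  {3,4,5,6,7,8} 4
  7 to go: {0,3,4,5,6,7,8} 10  {2,3,4,5,6,7,8} 4
  if 0:r drops first: 4 orders
  if 1:q drops first: 14 orders
heap linearizations: 18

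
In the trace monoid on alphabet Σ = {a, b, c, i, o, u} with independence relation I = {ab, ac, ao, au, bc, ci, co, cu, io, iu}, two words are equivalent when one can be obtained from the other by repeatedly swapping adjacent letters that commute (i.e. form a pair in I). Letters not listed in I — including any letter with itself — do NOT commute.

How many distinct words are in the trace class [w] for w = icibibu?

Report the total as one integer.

drop 0:i onto floor
drop 1:c onto floor
drop 2:i onto {0:i}
drop 3:b onto {2:i}
drop 4:i onto {3:b}
drop 5:b onto {4:i}
drop 6:u onto {5:b}
ground layer = {0:i, 1:c}
drop-orders for the pieces not yet dropped (sum over which currently-grounded one goes next):
  1 to go: {1} 1  {6} 1
  2 to go: {1,6} 2  {5,6} 1
  3 to go: {1,5,6} 3  {4,5,6} 1
  4 to go: {1,4,5,6} 4  {3,4,5,6} 1
  5 to go: {1,3,4,5,6} 5  {2,3,4,5,6} 1
  if 0:i drops first: 6 orders
  if 1:c drops first: 1 orders
heap linearizations: 7

7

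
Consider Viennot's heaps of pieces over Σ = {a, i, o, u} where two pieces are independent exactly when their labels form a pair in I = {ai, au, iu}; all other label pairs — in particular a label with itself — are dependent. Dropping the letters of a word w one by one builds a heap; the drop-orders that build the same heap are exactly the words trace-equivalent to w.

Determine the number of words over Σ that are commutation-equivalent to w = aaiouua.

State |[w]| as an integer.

0(a) covers ∅
1(a) covers 0:a
2(i) covers ∅
3(o) covers 1:a, 2:i
4(u) covers 3:o
5(u) covers 4:u
6(a) covers 3:o
floor of heap: 0:a, 2:i
completions by unplaced set U, small U first (add the entries for U minus each lowest piece of U):
  |U|=1: {5}:1  {6}:1
  |U|=2: {4,5}:1  {5,6}:2
  |U|=3: {4,5,6}:3
  |U|=4: {3,4,5,6}:3
  |U|=5: {1,3,4,5,6}:3  {2,3,4,5,6}:3
  start at 0(a): 6
  start at 2(i): 3
sum over floor = 9

9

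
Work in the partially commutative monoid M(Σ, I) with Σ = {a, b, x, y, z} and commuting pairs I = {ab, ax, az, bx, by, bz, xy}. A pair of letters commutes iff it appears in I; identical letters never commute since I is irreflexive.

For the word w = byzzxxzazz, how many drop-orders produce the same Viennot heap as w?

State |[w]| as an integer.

#0=b has no predecessor
#1=y has no predecessor
#2=z depends on [1:y]
#3=z depends on [2:z]
#4=x depends on [3:z]
#5=x depends on [4:x]
#6=z depends on [5:x]
#7=a depends on [1:y]
#8=z depends on [6:z]
#9=z depends on [8:z]
sources: [0:b, 1:y]
N(rest) = Σ N(rest − s) over sources s of rest; N(one piece) = 1:
  size 1 → [0]=1  [7]=1  [9]=1
  size 2 → [0,7]=2  [0,9]=2  [7,9]=2  [8,9]=1
  size 3 → [0,7,9]=6  [0,8,9]=3  [6,8,9]=1  [7,8,9]=3
  size 4 → [0,6,8,9]=4  [0,7,8,9]=12  [5,6,8,9]=1  [6,7,8,9]=4
  size 5 → [0,5,6,8,9]=5  [0,6,7,8,9]=20  [4,5,6,8,9]=1  [5,6,7,8,9]=5
  size 6 → [0,4,5,6,8,9]=6  [0,5,6,7,8,9]=30  [3,4,5,6,8,9]=1  [4,5,6,7,8,9]=6
  size 7 → [0,3,4,5,6,8,9]=7  [0,4,5,6,7,8,9]=42  [2,3,4,5,6,8,9]=1  [3,4,5,6,7,8,9]=7
  size 8 → [0,2,3,4,5,6,8,9]=8  [0,3,4,5,6,7,8,9]=56  [2,3,4,5,6,7,8,9]=8
  first=0(b) contributes 8
  first=1(y) contributes 72
|[w]| = 80

80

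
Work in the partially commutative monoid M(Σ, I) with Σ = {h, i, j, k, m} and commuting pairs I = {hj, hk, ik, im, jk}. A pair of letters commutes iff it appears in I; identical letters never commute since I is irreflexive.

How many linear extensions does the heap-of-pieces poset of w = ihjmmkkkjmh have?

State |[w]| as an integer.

#0=i has no predecessor
#1=h depends on [0:i]
#2=j depends on [0:i]
#3=m depends on [1:h, 2:j]
#4=m depends on [3:m]
#5=k depends on [4:m]
#6=k depends on [5:k]
#7=k depends on [6:k]
#8=j depends on [4:m]
#9=m depends on [7:k, 8:j]
#10=h depends on [9:m]
sources: [0:i]
N(rest) = Σ N(rest − s) over sources s of rest; N(one piece) = 1:
  size 1 → [10]=1
  size 2 → [9,10]=1
  size 3 → [7,9,10]=1  [8,9,10]=1
  size 4 → [6,7,9,10]=1  [7,8,9,10]=2
  size 5 → [5,6,7,9,10]=1  [6,7,8,9,10]=3
  size 6 → [5,6,7,8,9,10]=4
  size 7 → [4,5,6,7,8,9,10]=4
  size 8 → [3,4,5,6,7,8,9,10]=4
  size 9 → [1,3,4,5,6,7,8,9,10]=4  [2,3,4,5,6,7,8,9,10]=4
  first=0(i) contributes 8

8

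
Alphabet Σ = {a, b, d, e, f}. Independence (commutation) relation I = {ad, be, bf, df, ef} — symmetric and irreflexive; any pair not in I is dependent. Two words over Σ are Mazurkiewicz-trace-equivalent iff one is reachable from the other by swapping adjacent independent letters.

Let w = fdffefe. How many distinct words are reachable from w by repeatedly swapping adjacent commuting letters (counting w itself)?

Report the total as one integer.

35

drop 0:f onto floor
drop 1:d onto floor
drop 2:f onto {0:f}
drop 3:f onto {2:f}
drop 4:e onto {1:d}
drop 5:f onto {3:f}
drop 6:e onto {4:e}
ground layer = {0:f, 1:d}
drop-orders for the pieces not yet dropped (sum over which currently-grounded one goes next):
  1 to go: {5} 1  {6} 1
  2 to go: {3,5} 1  {4,6} 1  {5,6} 2
  3 to go: {1,4,6} 1  {2,3,5} 1  {3,5,6} 3  {4,5,6} 3
  4 to go: {0,2,3,5} 1  {1,4,5,6} 4  {2,3,5,6} 4  {3,4,5,6} 6
  5 to go: {0,2,3,5,6} 5  {1,3,4,5,6} 10  {2,3,4,5,6} 10
  if 0:f drops first: 20 orders
  if 1:d drops first: 15 orders
heap linearizations: 35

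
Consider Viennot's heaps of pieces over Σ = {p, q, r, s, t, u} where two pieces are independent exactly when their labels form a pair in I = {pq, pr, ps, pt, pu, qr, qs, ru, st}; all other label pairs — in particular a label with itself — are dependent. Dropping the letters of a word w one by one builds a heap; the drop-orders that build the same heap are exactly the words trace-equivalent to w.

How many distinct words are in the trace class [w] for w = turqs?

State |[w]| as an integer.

5

drop 0:t onto floor
drop 1:u onto {0:t}
drop 2:r onto {0:t}
drop 3:q onto {1:u}
drop 4:s onto {1:u, 2:r}
ground layer = {0:t}
drop-orders for the pieces not yet dropped (sum over which currently-grounded one goes next):
  1 to go: {3} 1  {4} 1
  2 to go: {2,4} 1  {3,4} 2
  3 to go: {1,3,4} 2  {2,3,4} 3
  if 0:t drops first: 5 orders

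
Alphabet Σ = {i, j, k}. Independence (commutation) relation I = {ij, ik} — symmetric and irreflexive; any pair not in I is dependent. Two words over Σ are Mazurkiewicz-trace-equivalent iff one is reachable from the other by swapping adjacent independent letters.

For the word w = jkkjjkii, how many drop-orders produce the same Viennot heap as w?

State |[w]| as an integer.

drop 0:j onto floor
drop 1:k onto {0:j}
drop 2:k onto {1:k}
drop 3:j onto {2:k}
drop 4:j onto {3:j}
drop 5:k onto {4:j}
drop 6:i onto floor
drop 7:i onto {6:i}
ground layer = {0:j, 6:i}
drop-orders for the pieces not yet dropped (sum over which currently-grounded one goes next):
  1 to go: {5} 1  {7} 1
  2 to go: {4,5} 1  {5,7} 2  {6,7} 1
  3 to go: {3,4,5} 1  {4,5,7} 3  {5,6,7} 3
  4 to go: {2,3,4,5} 1  {3,4,5,7} 4  {4,5,6,7} 6
  5 to go: {1,2,3,4,5} 1  {2,3,4,5,7} 5  {3,4,5,6,7} 10
  6 to go: {0,1,2,3,4,5} 1  {1,2,3,4,5,7} 6  {2,3,4,5,6,7} 15
  if 0:j drops first: 21 orders
  if 6:i drops first: 7 orders
heap linearizations: 28

28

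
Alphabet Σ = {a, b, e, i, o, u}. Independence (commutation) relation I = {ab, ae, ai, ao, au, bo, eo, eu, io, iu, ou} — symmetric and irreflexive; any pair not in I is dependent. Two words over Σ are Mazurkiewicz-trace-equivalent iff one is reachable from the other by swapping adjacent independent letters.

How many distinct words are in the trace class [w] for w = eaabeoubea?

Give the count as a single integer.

1680

0(e) covers ∅
1(a) covers ∅
2(a) covers 1:a
3(b) covers 0:e
4(e) covers 3:b
5(o) covers ∅
6(u) covers 3:b
7(b) covers 4:e, 6:u
8(e) covers 7:b
9(a) covers 2:a
floor of heap: 0:e, 1:a, 5:o
completions by unplaced set U, small U first (add the entries for U minus each lowest piece of U):
  |U|=1: {5}:1  {8}:1  {9}:1
  |U|=2: {2,9}:1  {5,8}:2  {5,9}:2  {7,8}:1  {8,9}:2
  |U|=3: {1,2,9}:1  {2,5,9}:3  {2,8,9}:3  {4,7,8}:1  {5,7,8}:3  {5,8,9}:6  {6,7,8}:1  {7,8,9}:3
  |U|=4: {1,2,5,9}:4  {1,2,8,9}:4  {2,5,8,9}:12  {2,7,8,9}:6  {4,5,7,8}:4  {4,6,7,8}:2  {4,7,8,9}:4  {5,6,7,8}:4  {5,7,8,9}:12  {6,7,8,9}:4
  |U|=5: {1,2,5,8,9}:20  {1,2,7,8,9}:10  {2,4,7,8,9}:10  {2,5,7,8,9}:30  {2,6,7,8,9}:10  {3,4,6,7,8}:2  {4,5,6,7,8}:10  {4,5,7,8,9}:20  {4,6,7,8,9}:10  {5,6,7,8,9}:20
  |U|=6: {0,3,4,6,7,8}:2  {1,2,4,7,8,9}:20  {1,2,5,7,8,9}:60  {1,2,6,7,8,9}:20  {2,4,5,7,8,9}:60  {2,4,6,7,8,9}:30  {2,5,6,7,8,9}:60  {3,4,5,6,7,8}:12  {3,4,6,7,8,9}:12  {4,5,6,7,8,9}:60
  |U|=7: {0,3,4,5,6,7,8}:14  {0,3,4,6,7,8,9}:14  {1,2,4,5,7,8,9}:140  {1,2,4,6,7,8,9}:70  {1,2,5,6,7,8,9}:140  {2,3,4,6,7,8,9}:42  {2,4,5,6,7,8,9}:210  {3,4,5,6,7,8,9}:84
  |U|=8: {0,2,3,4,6,7,8,9}:56  {0,3,4,5,6,7,8,9}:112  {1,2,3,4,6,7,8,9}:112  {1,2,4,5,6,7,8,9}:560  {2,3,4,5,6,7,8,9}:336
  start at 0(e): 1008
  start at 1(a): 504
  start at 5(o): 168
sum over floor = 1680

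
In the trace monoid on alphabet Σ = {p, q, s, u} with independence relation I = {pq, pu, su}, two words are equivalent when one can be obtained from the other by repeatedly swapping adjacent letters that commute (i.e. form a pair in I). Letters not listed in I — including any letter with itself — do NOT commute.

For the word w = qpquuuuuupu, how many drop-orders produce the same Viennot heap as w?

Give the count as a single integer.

55

drop 0:q onto floor
drop 1:p onto floor
drop 2:q onto {0:q}
drop 3:u onto {2:q}
drop 4:u onto {3:u}
drop 5:u onto {4:u}
drop 6:u onto {5:u}
drop 7:u onto {6:u}
drop 8:u onto {7:u}
drop 9:p onto {1:p}
drop 10:u onto {8:u}
ground layer = {0:q, 1:p}
drop-orders for the pieces not yet dropped (sum over which currently-grounded one goes next):
  1 to go: {9} 1  {10} 1
  2 to go: {1,9} 1  {8,10} 1  {9,10} 2
  3 to go: {1,9,10} 3  {7,8,10} 1  {8,9,10} 3
  4 to go: {1,8,9,10} 6  {6,7,8,10} 1  {7,8,9,10} 4
  5 to go: {1,7,8,9,10} 10  {5,6,7,8,10} 1  {6,7,8,9,10} 5
  6 to go: {1,6,7,8,9,10} 15  {4,5,6,7,8,10} 1  {5,6,7,8,9,10} 6
  7 to go: {1,5,6,7,8,9,10} 21  {3,4,5,6,7,8,10} 1  {4,5,6,7,8,9,10} 7
  8 to go: {1,4,5,6,7,8,9,10} 28  {2,3,4,5,6,7,8,10} 1  {3,4,5,6,7,8,9,10} 8
  9 to go: {0,2,3,4,5,6,7,8,10} 1  {1,3,4,5,6,7,8,9,10} 36  {2,3,4,5,6,7,8,9,10} 9
  if 0:q drops first: 45 orders
  if 1:p drops first: 10 orders
heap linearizations: 55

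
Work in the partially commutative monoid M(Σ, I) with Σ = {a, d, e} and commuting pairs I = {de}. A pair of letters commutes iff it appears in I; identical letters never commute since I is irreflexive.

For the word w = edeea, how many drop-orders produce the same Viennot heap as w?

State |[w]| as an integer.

0(e) covers ∅
1(d) covers ∅
2(e) covers 0:e
3(e) covers 2:e
4(a) covers 1:d, 3:e
floor of heap: 0:e, 1:d
completions by unplaced set U, small U first (add the entries for U minus each lowest piece of U):
  |U|=1: {4}:1
  |U|=2: {1,4}:1  {3,4}:1
  |U|=3: {1,3,4}:2  {2,3,4}:1
  start at 0(e): 3
  start at 1(d): 1
sum over floor = 4

4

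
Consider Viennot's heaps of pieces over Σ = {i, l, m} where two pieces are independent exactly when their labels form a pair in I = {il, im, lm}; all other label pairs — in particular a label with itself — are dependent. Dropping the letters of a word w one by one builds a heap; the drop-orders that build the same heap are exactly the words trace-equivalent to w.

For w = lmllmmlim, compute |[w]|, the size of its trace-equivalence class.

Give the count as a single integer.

drop 0:l onto floor
drop 1:m onto floor
drop 2:l onto {0:l}
drop 3:l onto {2:l}
drop 4:m onto {1:m}
drop 5:m onto {4:m}
drop 6:l onto {3:l}
drop 7:i onto floor
drop 8:m onto {5:m}
ground layer = {0:l, 1:m, 7:i}
drop-orders for the pieces not yet dropped (sum over which currently-grounded one goes next):
  1 to go: {6} 1  {7} 1  {8} 1
  2 to go: {3,6} 1  {5,8} 1  {6,7} 2  {6,8} 2  {7,8} 2
  3 to go: {2,3,6} 1  {3,6,7} 3  {3,6,8} 3  {4,5,8} 1  {5,6,8} 3  {5,7,8} 3  {6,7,8} 6
  4 to go: {0,2,3,6} 1  {1,4,5,8} 1  {2,3,6,7} 4  {2,3,6,8} 4  {3,5,6,8} 6  {3,6,7,8} 12  {4,5,6,8} 4  {4,5,7,8} 4  {5,6,7,8} 12
  5 to go: {0,2,3,6,7} 5  {0,2,3,6,8} 5  {1,4,5,6,8} 5  {1,4,5,7,8} 5  {2,3,5,6,8} 10  {2,3,6,7,8} 20  {3,4,5,6,8} 10  {3,5,6,7,8} 30  {4,5,6,7,8} 20
  6 to go: {0,2,3,5,6,8} 15  {0,2,3,6,7,8} 30  {1,3,4,5,6,8} 15  {1,4,5,6,7,8} 30  {2,3,4,5,6,8} 20  {2,3,5,6,7,8} 60  {3,4,5,6,7,8} 60
  7 to go: {0,2,3,4,5,6,8} 35  {0,2,3,5,6,7,8} 105  {1,2,3,4,5,6,8} 35  {1,3,4,5,6,7,8} 105  {2,3,4,5,6,7,8} 140
  if 0:l drops first: 280 orders
  if 1:m drops first: 280 orders
  if 7:i drops first: 70 orders
heap linearizations: 630

630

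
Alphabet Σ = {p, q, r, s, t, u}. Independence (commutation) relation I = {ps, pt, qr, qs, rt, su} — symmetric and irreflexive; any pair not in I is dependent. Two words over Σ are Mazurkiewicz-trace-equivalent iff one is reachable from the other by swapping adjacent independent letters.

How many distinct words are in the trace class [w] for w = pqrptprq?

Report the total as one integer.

#0=p has no predecessor
#1=q depends on [0:p]
#2=r depends on [0:p]
#3=p depends on [1:q, 2:r]
#4=t depends on [1:q]
#5=p depends on [3:p]
#6=r depends on [5:p]
#7=q depends on [4:t, 5:p]
sources: [0:p]
N(rest) = Σ N(rest − s) over sources s of rest; N(one piece) = 1:
  size 1 → [6]=1  [7]=1
  size 2 → [4,7]=1  [6,7]=2
  size 3 → [4,6,7]=3  [5,6,7]=2
  size 4 → [3,5,6,7]=2  [4,5,6,7]=5
  size 5 → [2,3,5,6,7]=2  [3,4,5,6,7]=7
  size 6 → [1,3,4,5,6,7]=7  [2,3,4,5,6,7]=9
  first=0(p) contributes 16

16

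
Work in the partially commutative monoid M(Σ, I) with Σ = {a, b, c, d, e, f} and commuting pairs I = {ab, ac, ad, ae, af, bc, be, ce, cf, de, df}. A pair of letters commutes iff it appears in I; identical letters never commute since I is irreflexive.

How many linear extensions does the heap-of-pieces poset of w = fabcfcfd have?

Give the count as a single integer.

drop 0:f onto floor
drop 1:a onto floor
drop 2:b onto {0:f}
drop 3:c onto floor
drop 4:f onto {2:b}
drop 5:c onto {3:c}
drop 6:f onto {4:f}
drop 7:d onto {2:b, 5:c}
ground layer = {0:f, 1:a, 3:c}
drop-orders for the pieces not yet dropped (sum over which currently-grounded one goes next):
  1 to go: {1} 1  {6} 1  {7} 1
  2 to go: {1,6} 2  {1,7} 2  {4,6} 1  {5,7} 1  {6,7} 2
  3 to go: {1,4,6} 3  {1,5,7} 3  {1,6,7} 6  {3,5,7} 1  {4,6,7} 3  {5,6,7} 3
  4 to go: {1,3,5,7} 4  {1,4,6,7} 12  {1,5,6,7} 12  {2,4,6,7} 3  {3,5,6,7} 4  {4,5,6,7} 6
  5 to go: {0,2,4,6,7} 3  {1,2,4,6,7} 15  {1,3,5,6,7} 20  {1,4,5,6,7} 30  {2,4,5,6,7} 9  {3,4,5,6,7} 10
  6 to go: {0,1,2,4,6,7} 18  {0,2,4,5,6,7} 12  {1,2,4,5,6,7} 54  {1,3,4,5,6,7} 60  {2,3,4,5,6,7} 19
  if 0:f drops first: 133 orders
  if 1:a drops first: 31 orders
  if 3:c drops first: 84 orders
heap linearizations: 248

248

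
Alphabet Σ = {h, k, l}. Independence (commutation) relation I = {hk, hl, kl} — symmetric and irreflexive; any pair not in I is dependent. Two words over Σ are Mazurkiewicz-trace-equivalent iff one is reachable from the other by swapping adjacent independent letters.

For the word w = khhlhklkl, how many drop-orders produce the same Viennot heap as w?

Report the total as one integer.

#0=k has no predecessor
#1=h has no predecessor
#2=h depends on [1:h]
#3=l has no predecessor
#4=h depends on [2:h]
#5=k depends on [0:k]
#6=l depends on [3:l]
#7=k depends on [5:k]
#8=l depends on [6:l]
sources: [0:k, 1:h, 3:l]
N(rest) = Σ N(rest − s) over sources s of rest; N(one piece) = 1:
  size 1 → [4]=1  [7]=1  [8]=1
  size 2 → [2,4]=1  [4,7]=2  [4,8]=2  [5,7]=1  [6,8]=1  [7,8]=2
  size 3 → [0,5,7]=1  [1,2,4]=1  [2,4,7]=3  [2,4,8]=3  [3,6,8]=1  [4,5,7]=3  [4,6,8]=3  [4,7,8]=6  [5,7,8]=3  [6,7,8]=3
  size 4 → [0,4,5,7]=4  [0,5,7,8]=4  [1,2,4,7]=4  [1,2,4,8]=4  [2,4,5,7]=6  [2,4,6,8]=6  [2,4,7,8]=12  [3,4,6,8]=4  [3,6,7,8]=4  [4,5,7,8]=12  [4,6,7,8]=12  [5,6,7,8]=6
  size 5 → [0,2,4,5,7]=10  [0,4,5,7,8]=20  [0,5,6,7,8]=10  [1,2,4,5,7]=10  [1,2,4,6,8]=10  [1,2,4,7,8]=20  [2,3,4,6,8]=10  [2,4,5,7,8]=30  [2,4,6,7,8]=30  [3,4,6,7,8]=20  [3,5,6,7,8]=10  [4,5,6,7,8]=30
  size 6 → [0,1,2,4,5,7]=20  [0,2,4,5,7,8]=60  [0,3,5,6,7,8]=20  [0,4,5,6,7,8]=60  [1,2,3,4,6,8]=20  [1,2,4,5,7,8]=60  [1,2,4,6,7,8]=60  [2,3,4,6,7,8]=60  [2,4,5,6,7,8]=90  [3,4,5,6,7,8]=60
  size 7 → [0,1,2,4,5,7,8]=140  [0,2,4,5,6,7,8]=210  [0,3,4,5,6,7,8]=140  [1,2,3,4,6,7,8]=140  [1,2,4,5,6,7,8]=210  [2,3,4,5,6,7,8]=210
  first=0(k) contributes 560
  first=1(h) contributes 560
  first=3(l) contributes 560
|[w]| = 1680

1680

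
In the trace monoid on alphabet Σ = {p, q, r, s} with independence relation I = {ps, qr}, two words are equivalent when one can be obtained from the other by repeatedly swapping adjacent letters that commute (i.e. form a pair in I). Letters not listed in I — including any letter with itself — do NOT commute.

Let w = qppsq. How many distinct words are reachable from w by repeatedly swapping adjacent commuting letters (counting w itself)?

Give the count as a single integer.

0(q) covers ∅
1(p) covers 0:q
2(p) covers 1:p
3(s) covers 0:q
4(q) covers 2:p, 3:s
floor of heap: 0:q
completions by unplaced set U, small U first (add the entries for U minus each lowest piece of U):
  |U|=1: {4}:1
  |U|=2: {2,4}:1  {3,4}:1
  |U|=3: {1,2,4}:1  {2,3,4}:2
  start at 0(q): 3

3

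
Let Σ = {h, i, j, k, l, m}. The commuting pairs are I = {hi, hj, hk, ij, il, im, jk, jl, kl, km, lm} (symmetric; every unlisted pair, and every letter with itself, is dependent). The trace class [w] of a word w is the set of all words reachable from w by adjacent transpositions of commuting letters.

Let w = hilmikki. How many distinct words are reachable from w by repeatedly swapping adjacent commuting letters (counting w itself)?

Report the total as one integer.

112

piece 0:h — minimal
piece 1:i — minimal
piece 2:l rests on {0:h}
piece 3:m rests on {0:h}
piece 4:i rests on {1:i}
piece 5:k rests on {4:i}
piece 6:k rests on {5:k}
piece 7:i rests on {6:k}
minimal pieces: {0:h, 1:i}
ways to finish when only these pieces remain (= sum over removing one remaining piece with nothing left below it):
  1 left: {2}→1  {3}→1  {7}→1
  2 left: {2,3}→2  {2,7}→2  {3,7}→2  {6,7}→1
  3 left: {0,2,3}→2  {2,3,7}→6  {2,6,7}→3  {3,6,7}→3  {5,6,7}→1
  4 left: {0,2,3,7}→8  {2,3,6,7}→12  {2,5,6,7}→4  {3,5,6,7}→4  {4,5,6,7}→1
  5 left: {0,2,3,6,7}→20  {1,4,5,6,7}→1  {2,3,5,6,7}→20  {2,4,5,6,7}→5  {3,4,5,6,7}→5
  6 left: {0,2,3,5,6,7}→40  {1,2,4,5,6,7}→6  {1,3,4,5,6,7}→6  {2,3,4,5,6,7}→30
  placing 0:h first → 42 extensions
  placing 1:i first → 70 extensions
total linear extensions = 112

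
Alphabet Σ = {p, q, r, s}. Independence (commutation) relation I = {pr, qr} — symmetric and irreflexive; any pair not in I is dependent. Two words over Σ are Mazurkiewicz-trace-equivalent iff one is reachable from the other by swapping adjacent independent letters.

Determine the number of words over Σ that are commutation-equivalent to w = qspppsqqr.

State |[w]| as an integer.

#0=q has no predecessor
#1=s depends on [0:q]
#2=p depends on [1:s]
#3=p depends on [2:p]
#4=p depends on [3:p]
#5=s depends on [4:p]
#6=q depends on [5:s]
#7=q depends on [6:q]
#8=r depends on [5:s]
sources: [0:q]
N(rest) = Σ N(rest − s) over sources s of rest; N(one piece) = 1:
  size 1 → [7]=1  [8]=1
  size 2 → [6,7]=1  [7,8]=2
  size 3 → [6,7,8]=3
  size 4 → [5,6,7,8]=3
  size 5 → [4,5,6,7,8]=3
  size 6 → [3,4,5,6,7,8]=3
  size 7 → [2,3,4,5,6,7,8]=3
  first=0(q) contributes 3

3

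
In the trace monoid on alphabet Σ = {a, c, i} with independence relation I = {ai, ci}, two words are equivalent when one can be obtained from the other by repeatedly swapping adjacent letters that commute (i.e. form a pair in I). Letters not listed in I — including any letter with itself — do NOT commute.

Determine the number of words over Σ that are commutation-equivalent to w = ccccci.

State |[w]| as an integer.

#0=c has no predecessor
#1=c depends on [0:c]
#2=c depends on [1:c]
#3=c depends on [2:c]
#4=c depends on [3:c]
#5=i has no predecessor
sources: [0:c, 5:i]
N(rest) = Σ N(rest − s) over sources s of rest; N(one piece) = 1:
  size 1 → [4]=1  [5]=1
  size 2 → [3,4]=1  [4,5]=2
  size 3 → [2,3,4]=1  [3,4,5]=3
  size 4 → [1,2,3,4]=1  [2,3,4,5]=4
  first=0(c) contributes 5
  first=5(i) contributes 1
|[w]| = 6

6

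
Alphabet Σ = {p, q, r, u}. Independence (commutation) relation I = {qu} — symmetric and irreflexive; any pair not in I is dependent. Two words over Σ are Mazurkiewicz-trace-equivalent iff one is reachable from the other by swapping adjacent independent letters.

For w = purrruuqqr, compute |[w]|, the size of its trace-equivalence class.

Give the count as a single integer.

piece 0:p — minimal
piece 1:u rests on {0:p}
piece 2:r rests on {1:u}
piece 3:r rests on {2:r}
piece 4:r rests on {3:r}
piece 5:u rests on {4:r}
piece 6:u rests on {5:u}
piece 7:q rests on {4:r}
piece 8:q rests on {7:q}
piece 9:r rests on {6:u, 8:q}
minimal pieces: {0:p}
ways to finish when only these pieces remain (= sum over removing one remaining piece with nothing left below it):
  1 left: {9}→1
  2 left: {6,9}→1  {8,9}→1
  3 left: {5,6,9}→1  {6,8,9}→2  {7,8,9}→1
  4 left: {5,6,8,9}→3  {6,7,8,9}→3
  5 left: {5,6,7,8,9}→6
  6 left: {4,5,6,7,8,9}→6
  7 left: {3,4,5,6,7,8,9}→6
  8 left: {2,3,4,5,6,7,8,9}→6
  placing 0:p first → 6 extensions

6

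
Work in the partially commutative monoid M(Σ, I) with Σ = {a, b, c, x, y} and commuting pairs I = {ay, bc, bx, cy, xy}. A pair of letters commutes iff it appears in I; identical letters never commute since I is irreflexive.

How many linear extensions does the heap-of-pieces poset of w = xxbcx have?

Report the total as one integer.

drop 0:x onto floor
drop 1:x onto {0:x}
drop 2:b onto floor
drop 3:c onto {1:x}
drop 4:x onto {3:c}
ground layer = {0:x, 2:b}
drop-orders for the pieces not yet dropped (sum over which currently-grounded one goes next):
  1 to go: {2} 1  {4} 1
  2 to go: {2,4} 2  {3,4} 1
  3 to go: {1,3,4} 1  {2,3,4} 3
  if 0:x drops first: 4 orders
  if 2:b drops first: 1 orders
heap linearizations: 5

5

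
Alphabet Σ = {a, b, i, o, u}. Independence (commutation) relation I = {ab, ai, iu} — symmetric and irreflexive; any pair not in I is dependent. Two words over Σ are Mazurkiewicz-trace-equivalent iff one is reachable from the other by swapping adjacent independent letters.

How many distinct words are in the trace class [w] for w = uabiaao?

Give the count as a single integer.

0(u) covers ∅
1(a) covers 0:u
2(b) covers 0:u
3(i) covers 2:b
4(a) covers 1:a
5(a) covers 4:a
6(o) covers 3:i, 5:a
floor of heap: 0:u
completions by unplaced set U, small U first (add the entries for U minus each lowest piece of U):
  |U|=1: {6}:1
  |U|=2: {3,6}:1  {5,6}:1
  |U|=3: {2,3,6}:1  {3,5,6}:2  {4,5,6}:1
  |U|=4: {1,4,5,6}:1  {2,3,5,6}:3  {3,4,5,6}:3
  |U|=5: {1,3,4,5,6}:4  {2,3,4,5,6}:6
  start at 0(u): 10

10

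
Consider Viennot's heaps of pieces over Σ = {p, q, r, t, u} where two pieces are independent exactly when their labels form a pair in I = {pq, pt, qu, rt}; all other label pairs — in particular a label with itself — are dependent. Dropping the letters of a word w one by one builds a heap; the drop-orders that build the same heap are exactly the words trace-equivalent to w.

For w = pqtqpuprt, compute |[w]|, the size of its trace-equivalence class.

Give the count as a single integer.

drop 0:p onto floor
drop 1:q onto floor
drop 2:t onto {1:q}
drop 3:q onto {2:t}
drop 4:p onto {0:p}
drop 5:u onto {2:t, 4:p}
drop 6:p onto {5:u}
drop 7:r onto {3:q, 6:p}
drop 8:t onto {3:q, 5:u}
ground layer = {0:p, 1:q}
drop-orders for the pieces not yet dropped (sum over which currently-grounded one goes next):
  1 to go: {7} 1  {8} 1
  2 to go: {6,7} 1  {7,8} 2
  3 to go: {3,7,8} 2  {6,7,8} 3
  4 to go: {3,6,7,8} 5  {5,6,7,8} 3
  5 to go: {3,5,6,7,8} 8  {4,5,6,7,8} 3
  6 to go: {0,4,5,6,7,8} 3  {2,3,5,6,7,8} 8  {3,4,5,6,7,8} 11
  7 to go: {0,3,4,5,6,7,8} 14  {1,2,3,5,6,7,8} 8  {2,3,4,5,6,7,8} 19
  if 0:p drops first: 27 orders
  if 1:q drops first: 33 orders
heap linearizations: 60

60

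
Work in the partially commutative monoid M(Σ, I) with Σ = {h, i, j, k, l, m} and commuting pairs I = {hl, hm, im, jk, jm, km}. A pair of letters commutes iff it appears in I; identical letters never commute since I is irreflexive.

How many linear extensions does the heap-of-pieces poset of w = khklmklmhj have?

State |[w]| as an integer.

12

#0=k has no predecessor
#1=h depends on [0:k]
#2=k depends on [1:h]
#3=l depends on [2:k]
#4=m depends on [3:l]
#5=k depends on [3:l]
#6=l depends on [4:m, 5:k]
#7=m depends on [6:l]
#8=h depends on [5:k]
#9=j depends on [6:l, 8:h]
sources: [0:k]
N(rest) = Σ N(rest − s) over sources s of rest; N(one piece) = 1:
  size 1 → [7]=1  [9]=1
  size 2 → [7,9]=2  [8,9]=1
  size 3 → [6,7,9]=2  [7,8,9]=3
  size 4 → [4,6,7,9]=2  [6,7,8,9]=5
  size 5 → [4,6,7,8,9]=7  [5,6,7,8,9]=5
  size 6 → [4,5,6,7,8,9]=12
  size 7 → [3,4,5,6,7,8,9]=12
  size 8 → [2,3,4,5,6,7,8,9]=12
  first=0(k) contributes 12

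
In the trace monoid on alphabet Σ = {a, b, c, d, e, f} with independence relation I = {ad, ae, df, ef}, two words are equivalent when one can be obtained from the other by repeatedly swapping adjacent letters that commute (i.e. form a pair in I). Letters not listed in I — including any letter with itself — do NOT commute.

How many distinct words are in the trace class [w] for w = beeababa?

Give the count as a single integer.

3

0(b) covers ∅
1(e) covers 0:b
2(e) covers 1:e
3(a) covers 0:b
4(b) covers 2:e, 3:a
5(a) covers 4:b
6(b) covers 5:a
7(a) covers 6:b
floor of heap: 0:b
completions by unplaced set U, small U first (add the entries for U minus each lowest piece of U):
  |U|=1: {7}:1
  |U|=2: {6,7}:1
  |U|=3: {5,6,7}:1
  |U|=4: {4,5,6,7}:1
  |U|=5: {2,4,5,6,7}:1  {3,4,5,6,7}:1
  |U|=6: {1,2,4,5,6,7}:1  {2,3,4,5,6,7}:2
  start at 0(b): 3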